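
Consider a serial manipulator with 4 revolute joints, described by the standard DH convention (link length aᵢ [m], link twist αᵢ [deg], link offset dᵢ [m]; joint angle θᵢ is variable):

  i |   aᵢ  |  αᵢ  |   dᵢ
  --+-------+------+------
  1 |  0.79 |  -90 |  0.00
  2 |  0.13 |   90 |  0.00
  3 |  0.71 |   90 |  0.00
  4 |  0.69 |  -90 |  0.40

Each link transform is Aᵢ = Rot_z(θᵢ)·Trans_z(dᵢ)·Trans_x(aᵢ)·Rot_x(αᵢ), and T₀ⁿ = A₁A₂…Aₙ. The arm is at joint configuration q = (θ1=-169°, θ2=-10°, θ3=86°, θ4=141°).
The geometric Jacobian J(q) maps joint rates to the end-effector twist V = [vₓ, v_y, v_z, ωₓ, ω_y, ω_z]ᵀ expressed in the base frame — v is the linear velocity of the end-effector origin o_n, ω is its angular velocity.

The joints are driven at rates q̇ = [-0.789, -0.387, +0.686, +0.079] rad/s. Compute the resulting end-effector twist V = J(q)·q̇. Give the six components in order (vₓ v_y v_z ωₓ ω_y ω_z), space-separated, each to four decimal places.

0.0365 0.7574 0.1176 -0.0341 0.3932 -0.0997

o_n = [-1.1969, -0.3808, 0.5216]
J₁: ẑ×o_n = [0.3808, -1.1969, 0.0000], ω = ẑ
J2: z=[0.1908, -0.9816, 0.0000] o=[-0.7755, -0.1507, 0.0000] → [-0.5120, -0.0995, -0.4575, 0.1908, -0.9816, 0.0000]
J3: z=[0.1705, 0.0331, 0.9848] o=[-0.9012, -0.1752, 0.0226] → [0.2191, -0.3763, -0.0253, 0.1705, 0.0331, 0.9848]
J4: z=[-0.9777, -0.1190, 0.1732] o=[-0.8139, -0.8797, 0.0312] → [-0.1448, 0.4131, -0.5333, -0.9777, -0.1190, 0.1732]
V = J·q̇ = [0.0365, 0.7574, 0.1176, -0.0341, 0.3932, -0.0997]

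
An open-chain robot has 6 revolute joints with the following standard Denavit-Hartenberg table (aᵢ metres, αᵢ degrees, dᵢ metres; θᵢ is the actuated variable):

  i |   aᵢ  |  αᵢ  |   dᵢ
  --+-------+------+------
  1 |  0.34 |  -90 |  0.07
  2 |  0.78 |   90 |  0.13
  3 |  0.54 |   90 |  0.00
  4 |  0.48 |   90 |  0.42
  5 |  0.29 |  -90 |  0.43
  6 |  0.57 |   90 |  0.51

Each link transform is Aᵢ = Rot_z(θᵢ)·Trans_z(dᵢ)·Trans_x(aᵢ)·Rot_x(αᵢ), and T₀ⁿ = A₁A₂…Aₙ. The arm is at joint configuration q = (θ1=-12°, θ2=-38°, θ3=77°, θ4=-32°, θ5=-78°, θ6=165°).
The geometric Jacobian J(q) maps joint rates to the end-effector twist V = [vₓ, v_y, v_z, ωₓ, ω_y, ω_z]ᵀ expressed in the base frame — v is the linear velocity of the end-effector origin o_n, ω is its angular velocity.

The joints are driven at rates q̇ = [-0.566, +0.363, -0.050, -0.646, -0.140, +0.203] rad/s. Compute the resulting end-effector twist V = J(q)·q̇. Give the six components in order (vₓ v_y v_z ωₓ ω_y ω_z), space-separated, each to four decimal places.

0.6747 -1.9590 -1.1538 -0.2366 0.8019 -0.9234

o_n = [2.3917, 0.6149, 0.6064]
J₁: ẑ×o_n = [-0.6149, 2.3917, 0.0000], ω = ẑ
J2: z=[0.2079, 0.9781, 0.0000] o=[0.3326, -0.0707, 0.0700] → [0.5247, -0.1115, -1.8716, 0.2079, 0.9781, 0.0000]
J3: z=[-0.6022, 0.1280, 0.7880] o=[0.9608, -0.0713, 0.5502] → [-0.5335, 1.1614, -0.5964, -0.6022, 0.1280, 0.7880]
J4: z=[0.7043, -0.3797, 0.5999] o=[1.1638, 0.4234, 0.6250] → [-0.1078, 0.7497, 0.6010, 0.7043, -0.3797, 0.5999]
J5: z=[0.3115, -0.5941, -0.7417] o=[1.7659, 0.6044, 0.7329] → [0.0829, -0.4248, 0.3751, 0.3115, -0.5941, -0.7417]
J6: z=[0.7704, 0.6147, -0.1689] o=[1.7385, 0.4994, 0.2257] → [0.2535, -0.4036, -0.3126, 0.7704, 0.6147, -0.1689]
V = J·q̇ = [0.6747, -1.9590, -1.1538, -0.2366, 0.8019, -0.9234]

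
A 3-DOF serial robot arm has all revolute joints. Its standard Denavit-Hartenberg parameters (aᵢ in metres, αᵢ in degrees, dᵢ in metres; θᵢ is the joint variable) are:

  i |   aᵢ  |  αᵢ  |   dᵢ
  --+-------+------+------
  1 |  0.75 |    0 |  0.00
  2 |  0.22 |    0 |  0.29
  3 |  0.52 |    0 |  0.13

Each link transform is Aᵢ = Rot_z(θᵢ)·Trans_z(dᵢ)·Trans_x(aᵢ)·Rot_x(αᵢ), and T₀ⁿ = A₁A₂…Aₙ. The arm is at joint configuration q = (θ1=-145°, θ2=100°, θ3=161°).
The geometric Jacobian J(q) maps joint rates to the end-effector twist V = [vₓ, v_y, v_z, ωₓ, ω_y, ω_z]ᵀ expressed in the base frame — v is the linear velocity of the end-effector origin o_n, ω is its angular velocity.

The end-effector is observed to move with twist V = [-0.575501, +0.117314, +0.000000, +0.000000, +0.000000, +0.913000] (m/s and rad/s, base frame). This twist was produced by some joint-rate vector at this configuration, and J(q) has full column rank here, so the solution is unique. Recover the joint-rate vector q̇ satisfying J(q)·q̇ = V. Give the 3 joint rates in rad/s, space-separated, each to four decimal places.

-0.4540 0.7530 0.6140

o_n = [-0.6868, -0.1184, 0.4200]
J₁: ẑ×o_n = [0.1184, -0.6868, 0.0000], ω = ẑ
J2: z=[0.0000, 0.0000, 1.0000] o=[-0.6144, -0.4302, 0.0000] → [-0.3118, -0.0724, 0.0000, 0.0000, 0.0000, 1.0000]
J3: z=[0.0000, 0.0000, 1.0000] o=[-0.4588, -0.5857, 0.2900] → [-0.4674, -0.2280, 0.0000, 0.0000, 0.0000, 1.0000]
q̇ = J⁺·V = [-0.4540, 0.7530, 0.6140]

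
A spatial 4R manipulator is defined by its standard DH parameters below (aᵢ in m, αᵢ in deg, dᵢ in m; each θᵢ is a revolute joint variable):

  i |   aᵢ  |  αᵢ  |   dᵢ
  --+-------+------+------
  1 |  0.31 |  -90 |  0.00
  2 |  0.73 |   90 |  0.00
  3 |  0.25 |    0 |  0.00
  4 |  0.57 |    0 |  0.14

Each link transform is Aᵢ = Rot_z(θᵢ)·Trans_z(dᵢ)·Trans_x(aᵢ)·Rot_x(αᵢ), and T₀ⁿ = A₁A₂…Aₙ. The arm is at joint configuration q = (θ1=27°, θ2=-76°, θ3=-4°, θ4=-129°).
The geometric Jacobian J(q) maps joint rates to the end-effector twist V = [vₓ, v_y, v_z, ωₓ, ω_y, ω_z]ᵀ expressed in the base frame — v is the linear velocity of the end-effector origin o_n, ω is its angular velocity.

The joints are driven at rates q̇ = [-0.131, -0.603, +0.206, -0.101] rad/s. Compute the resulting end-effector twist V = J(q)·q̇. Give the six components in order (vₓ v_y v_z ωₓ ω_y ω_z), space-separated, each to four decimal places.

o_n = [0.4797, -0.2430, 0.6070]
J₁: ẑ×o_n = [0.2430, 0.4797, -0.0000], ω = ẑ
J2: z=[-0.4540, 0.8910, 0.0000] o=[0.2762, 0.1407, 0.0000] → [0.5408, 0.2756, -0.0071, -0.4540, 0.8910, 0.0000]
J3: z=[-0.8645, -0.4405, 0.2419] o=[0.4336, 0.2209, 0.7083] → [0.1569, -0.0765, 0.4214, -0.8645, -0.4405, 0.2419]
J4: z=[-0.8645, -0.4405, 0.2419] o=[0.4952, 0.2328, 0.9503] → [0.2663, -0.3006, 0.4045, -0.8645, -0.4405, 0.2419]
V = J·q̇ = [-0.3525, -0.2144, 0.0502, 0.1830, -0.5835, -0.1056]

-0.3525 -0.2144 0.0502 0.1830 -0.5835 -0.1056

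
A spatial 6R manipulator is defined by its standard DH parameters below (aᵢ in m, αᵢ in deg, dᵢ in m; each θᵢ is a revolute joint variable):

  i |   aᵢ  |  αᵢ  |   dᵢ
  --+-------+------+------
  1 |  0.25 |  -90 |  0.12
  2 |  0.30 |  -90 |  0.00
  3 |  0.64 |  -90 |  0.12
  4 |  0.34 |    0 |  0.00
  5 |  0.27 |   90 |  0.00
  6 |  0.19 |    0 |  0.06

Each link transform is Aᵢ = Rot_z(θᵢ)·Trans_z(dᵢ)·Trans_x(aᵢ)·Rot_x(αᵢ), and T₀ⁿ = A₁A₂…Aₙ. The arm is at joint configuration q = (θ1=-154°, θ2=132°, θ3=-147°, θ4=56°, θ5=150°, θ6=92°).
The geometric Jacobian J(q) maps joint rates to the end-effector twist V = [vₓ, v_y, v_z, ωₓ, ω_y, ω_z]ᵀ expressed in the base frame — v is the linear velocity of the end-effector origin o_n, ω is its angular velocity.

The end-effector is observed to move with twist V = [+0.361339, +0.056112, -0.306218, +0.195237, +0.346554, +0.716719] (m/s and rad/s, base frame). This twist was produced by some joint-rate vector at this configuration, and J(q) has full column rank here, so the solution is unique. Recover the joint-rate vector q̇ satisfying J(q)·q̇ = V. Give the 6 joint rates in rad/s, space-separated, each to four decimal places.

o_n = [-0.1299, -0.5842, 0.1065]
J₁: ẑ×o_n = [0.5842, -0.1299, 0.0000], ω = ẑ
J2: z=[0.4384, -0.8988, 0.0000] o=[-0.2247, -0.1096, 0.1200] → [0.0121, 0.0059, -0.1229, 0.4384, -0.8988, 0.0000]
J3: z=[0.6679, 0.3258, 0.6691] o=[-0.0443, -0.0216, -0.1029] → [0.4447, -0.1972, -0.3479, 0.6679, 0.3258, 0.6691]
J4: z=[0.6952, -0.5940, -0.4047] o=[-0.1341, -0.4532, 0.3762] → [0.1072, 0.1858, -0.0886, 0.6952, -0.5940, -0.4047]
J5: z=[0.6952, -0.5940, -0.4047] o=[-0.3729, -0.6849, 0.3061] → [0.1593, 0.0404, 0.2143, 0.6952, -0.5940, -0.4047]
J6: z=[-0.4839, 0.0296, -0.8746] o=[-0.2294, -0.4679, 0.2341] → [-0.1055, -0.1487, 0.0534, -0.4839, 0.0296, -0.8746]
q̇ = J⁺·V = [0.4340, -0.3870, 0.2680, 0.9270, -0.7870, -0.1830]

0.4340 -0.3870 0.2680 0.9270 -0.7870 -0.1830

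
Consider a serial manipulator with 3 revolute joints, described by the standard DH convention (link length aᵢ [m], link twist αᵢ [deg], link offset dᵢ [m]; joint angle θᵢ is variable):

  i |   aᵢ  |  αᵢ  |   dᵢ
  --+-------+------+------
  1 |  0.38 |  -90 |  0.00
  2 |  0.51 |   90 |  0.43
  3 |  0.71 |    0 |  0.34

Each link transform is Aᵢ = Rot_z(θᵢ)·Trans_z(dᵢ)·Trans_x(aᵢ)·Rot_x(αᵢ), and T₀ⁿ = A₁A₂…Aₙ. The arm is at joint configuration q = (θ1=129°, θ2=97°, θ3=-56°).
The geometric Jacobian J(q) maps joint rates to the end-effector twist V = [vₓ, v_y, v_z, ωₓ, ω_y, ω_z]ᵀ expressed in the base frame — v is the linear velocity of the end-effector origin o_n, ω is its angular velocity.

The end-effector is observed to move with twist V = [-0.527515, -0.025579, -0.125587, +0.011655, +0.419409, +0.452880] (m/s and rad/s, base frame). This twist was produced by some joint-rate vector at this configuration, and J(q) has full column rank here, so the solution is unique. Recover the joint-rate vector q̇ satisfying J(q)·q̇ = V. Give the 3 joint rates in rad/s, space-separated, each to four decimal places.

0.4920 -0.2730 0.3210

o_n = [-0.2587, 0.5715, -0.9417]
J₁: ẑ×o_n = [-0.5715, -0.2587, 0.0000], ω = ẑ
J2: z=[-0.7771, -0.6293, 0.0000] o=[-0.2391, 0.2953, 0.0000] → [0.5926, -0.7318, -0.2269, -0.7771, -0.6293, 0.0000]
J3: z=[-0.6246, 0.7714, -0.1219] o=[-0.5342, -0.0236, -0.5062] → [-0.2634, -0.3056, -0.5842, -0.6246, 0.7714, -0.1219]
q̇ = J⁺·V = [0.4920, -0.2730, 0.3210]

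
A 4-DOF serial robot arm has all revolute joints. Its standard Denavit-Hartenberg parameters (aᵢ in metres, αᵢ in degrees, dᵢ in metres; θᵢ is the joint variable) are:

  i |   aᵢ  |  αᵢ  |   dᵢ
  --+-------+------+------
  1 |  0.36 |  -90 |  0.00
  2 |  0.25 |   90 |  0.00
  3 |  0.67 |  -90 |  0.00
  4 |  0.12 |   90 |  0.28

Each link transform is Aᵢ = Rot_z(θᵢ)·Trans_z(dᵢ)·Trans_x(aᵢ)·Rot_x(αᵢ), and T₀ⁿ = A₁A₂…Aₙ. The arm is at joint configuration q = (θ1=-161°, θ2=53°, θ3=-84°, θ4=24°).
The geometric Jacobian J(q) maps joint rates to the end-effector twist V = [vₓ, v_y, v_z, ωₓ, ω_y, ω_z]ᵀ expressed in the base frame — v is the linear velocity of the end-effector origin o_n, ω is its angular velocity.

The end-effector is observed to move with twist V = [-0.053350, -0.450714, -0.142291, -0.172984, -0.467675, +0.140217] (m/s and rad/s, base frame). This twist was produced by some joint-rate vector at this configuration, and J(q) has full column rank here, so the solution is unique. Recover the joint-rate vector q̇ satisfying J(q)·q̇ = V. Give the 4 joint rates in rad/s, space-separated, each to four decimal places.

o_n = [-0.8935, 0.4814, -0.5165]
J₁: ẑ×o_n = [-0.4814, -0.8935, 0.0000], ω = ẑ
J2: z=[0.3256, -0.9455, 0.0000] o=[-0.3404, -0.1172, 0.0000] → [0.4884, 0.1682, -0.3281, 0.3256, -0.9455, 0.0000]
J3: z=[-0.7551, -0.2600, 0.6018] o=[-0.4826, -0.1662, -0.1997] → [-0.3074, -0.4865, -0.5959, -0.7551, -0.2600, 0.6018]
J4: z=[-0.5319, -0.2937, -0.7943] o=[-0.7394, 0.4501, -0.2556] → [0.1015, -0.0164, -0.0619, -0.5319, -0.2937, -0.7943]
q̇ = J⁺·V = [0.5560, 0.3310, 0.0020, 0.5250]

0.5560 0.3310 0.0020 0.5250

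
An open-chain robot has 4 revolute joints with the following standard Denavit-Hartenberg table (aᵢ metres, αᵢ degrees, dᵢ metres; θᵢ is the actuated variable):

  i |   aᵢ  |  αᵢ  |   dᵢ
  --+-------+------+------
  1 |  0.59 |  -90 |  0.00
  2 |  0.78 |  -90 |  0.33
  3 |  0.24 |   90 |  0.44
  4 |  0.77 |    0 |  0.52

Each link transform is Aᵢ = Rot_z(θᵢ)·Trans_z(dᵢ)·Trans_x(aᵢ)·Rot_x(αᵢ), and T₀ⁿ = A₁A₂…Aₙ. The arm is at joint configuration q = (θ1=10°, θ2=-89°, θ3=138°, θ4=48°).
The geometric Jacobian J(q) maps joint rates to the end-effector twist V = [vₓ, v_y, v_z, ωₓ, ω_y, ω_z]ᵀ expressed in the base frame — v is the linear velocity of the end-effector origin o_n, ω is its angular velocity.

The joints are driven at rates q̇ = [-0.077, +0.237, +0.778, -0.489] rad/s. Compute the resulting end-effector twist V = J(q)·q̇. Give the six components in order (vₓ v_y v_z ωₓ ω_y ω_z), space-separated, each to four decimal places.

o_n = [1.6850, -0.2733, 0.5490]
J₁: ẑ×o_n = [0.2733, 1.6850, -0.0000], ω = ẑ
J2: z=[-0.1736, 0.9848, 0.0000] o=[0.5810, 0.1025, 0.0000] → [0.5406, 0.0953, -1.0220, -0.1736, 0.9848, 0.0000]
J3: z=[0.9847, 0.1736, -0.0175] o=[0.5371, 0.4298, 0.7799] → [-0.0524, 0.2074, -0.8916, 0.9847, 0.1736, -0.0175]
J4: z=[0.1405, -0.7298, 0.6690] o=[0.9952, 0.3475, 0.5939] → [0.4481, 0.4678, 0.4162, 0.1405, -0.7298, 0.6690]
V = J·q̇ = [-0.1528, -0.1746, -1.1394, 0.6562, 0.7254, -0.4177]

-0.1528 -0.1746 -1.1394 0.6562 0.7254 -0.4177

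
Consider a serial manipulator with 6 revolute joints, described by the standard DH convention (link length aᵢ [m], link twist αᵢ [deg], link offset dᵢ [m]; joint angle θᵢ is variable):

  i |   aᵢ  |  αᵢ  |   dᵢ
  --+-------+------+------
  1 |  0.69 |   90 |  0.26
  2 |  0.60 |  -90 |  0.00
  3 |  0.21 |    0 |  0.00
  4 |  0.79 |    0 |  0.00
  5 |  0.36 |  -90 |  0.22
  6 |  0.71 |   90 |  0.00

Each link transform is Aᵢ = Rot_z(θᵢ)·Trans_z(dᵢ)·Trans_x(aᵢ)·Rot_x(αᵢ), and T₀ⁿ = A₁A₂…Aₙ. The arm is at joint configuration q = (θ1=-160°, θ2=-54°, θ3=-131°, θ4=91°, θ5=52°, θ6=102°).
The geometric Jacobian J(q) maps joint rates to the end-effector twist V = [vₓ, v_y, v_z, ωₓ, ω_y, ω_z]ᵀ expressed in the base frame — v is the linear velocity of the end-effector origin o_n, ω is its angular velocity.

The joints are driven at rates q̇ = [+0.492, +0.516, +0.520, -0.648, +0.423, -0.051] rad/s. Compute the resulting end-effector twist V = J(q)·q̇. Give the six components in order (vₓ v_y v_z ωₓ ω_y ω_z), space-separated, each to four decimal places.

-0.7888 -0.7542 0.1527 -0.4237 0.4480 0.6568

o_n = [-1.2048, 0.2236, -1.0505]
J₁: ẑ×o_n = [-0.2236, -1.2048, 0.0000], ω = ẑ
J2: z=[-0.3420, 0.9397, 0.0000] o=[-0.6484, -0.2360, 0.2600] → [-1.2315, -0.4482, 0.3656, -0.3420, 0.9397, 0.0000]
J3: z=[-0.7602, -0.2767, 0.5878] o=[-0.9798, -0.3566, -0.2254] → [-0.1127, -0.7595, -0.5033, -0.7602, -0.2767, 0.5878]
J4: z=[-0.7602, -0.2767, 0.5878] o=[-0.9579, -0.1800, -0.1139] → [0.0219, -0.8571, -0.3751, -0.7602, -0.2767, 0.5878]
J5: z=[-0.7602, -0.2767, 0.5878] o=[-1.4658, 0.1755, -0.6035] → [0.0954, -0.1863, 0.0357, -0.7602, -0.2767, 0.5878]
J6: z=[0.4494, -0.8774, 0.1682] o=[-1.8020, -0.0265, -0.7591] → [0.2136, 0.2314, 0.6363, 0.4494, -0.8774, 0.1682]
V = J·q̇ = [-0.7888, -0.7542, 0.1527, -0.4237, 0.4480, 0.6568]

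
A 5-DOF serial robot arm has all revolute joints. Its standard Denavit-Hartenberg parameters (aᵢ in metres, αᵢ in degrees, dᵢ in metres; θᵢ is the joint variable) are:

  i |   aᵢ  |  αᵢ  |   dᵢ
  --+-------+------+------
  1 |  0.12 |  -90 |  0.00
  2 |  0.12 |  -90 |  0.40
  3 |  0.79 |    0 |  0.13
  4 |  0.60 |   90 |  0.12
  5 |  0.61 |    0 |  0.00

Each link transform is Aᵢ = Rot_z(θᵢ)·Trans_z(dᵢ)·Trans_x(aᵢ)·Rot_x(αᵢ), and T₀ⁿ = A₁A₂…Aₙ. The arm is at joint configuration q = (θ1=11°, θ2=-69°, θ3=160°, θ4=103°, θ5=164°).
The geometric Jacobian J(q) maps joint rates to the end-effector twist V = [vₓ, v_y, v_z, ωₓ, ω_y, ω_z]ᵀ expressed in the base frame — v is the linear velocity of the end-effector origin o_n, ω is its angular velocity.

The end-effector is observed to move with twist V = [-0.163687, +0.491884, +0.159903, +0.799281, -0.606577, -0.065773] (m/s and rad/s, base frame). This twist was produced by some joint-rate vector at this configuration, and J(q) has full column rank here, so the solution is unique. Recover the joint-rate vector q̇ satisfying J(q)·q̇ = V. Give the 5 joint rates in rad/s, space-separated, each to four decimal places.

o_n = [0.2541, 0.1954, -0.7324]
J₁: ẑ×o_n = [-0.1954, 0.2541, 0.0000], ω = ẑ
J2: z=[-0.1908, 0.9816, 0.0000] o=[0.1178, 0.0229, 0.0000] → [-0.7190, -0.1398, -0.1667, -0.1908, 0.9816, 0.0000]
J3: z=[0.9164, 0.1781, -0.3584] o=[0.0837, 0.4238, 0.1120] → [-0.2323, 0.7128, -0.2396, 0.9164, 0.1781, -0.3584]
J4: z=[0.9164, 0.1781, -0.3584] o=[-0.0068, 0.1309, -0.6276] → [0.0044, 0.0026, 0.0126, 0.9164, 0.1781, -0.3584]
J5: z=[-0.3259, -0.1875, -0.9266] o=[-0.0362, 0.7319, -0.7389] → [-0.4983, -0.2669, 0.2293, -0.3259, -0.1875, -0.9266]
q̇ = J⁺·V = [0.9320, -0.6630, 0.4870, 0.4950, 0.6970]

0.9320 -0.6630 0.4870 0.4950 0.6970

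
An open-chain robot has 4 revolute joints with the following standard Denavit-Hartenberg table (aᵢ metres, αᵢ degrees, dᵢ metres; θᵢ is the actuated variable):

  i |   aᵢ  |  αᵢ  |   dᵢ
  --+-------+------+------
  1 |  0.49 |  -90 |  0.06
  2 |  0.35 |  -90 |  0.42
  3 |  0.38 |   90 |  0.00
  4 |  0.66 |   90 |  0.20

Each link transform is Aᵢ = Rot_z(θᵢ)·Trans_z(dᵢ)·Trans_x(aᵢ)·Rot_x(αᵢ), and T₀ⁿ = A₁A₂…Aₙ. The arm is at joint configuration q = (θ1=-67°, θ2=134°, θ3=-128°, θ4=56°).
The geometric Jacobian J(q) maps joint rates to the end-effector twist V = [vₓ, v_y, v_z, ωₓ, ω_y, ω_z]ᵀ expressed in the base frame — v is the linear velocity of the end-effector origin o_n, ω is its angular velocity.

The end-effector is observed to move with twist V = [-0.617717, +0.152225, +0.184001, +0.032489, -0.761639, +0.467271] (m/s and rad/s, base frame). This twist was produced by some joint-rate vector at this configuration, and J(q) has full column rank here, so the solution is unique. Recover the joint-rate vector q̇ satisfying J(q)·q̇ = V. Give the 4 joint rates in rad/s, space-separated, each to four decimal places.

0.2550 0.2390 -0.3660 0.8230

o_n = [0.9272, 0.0860, 0.6334]
J₁: ẑ×o_n = [-0.0860, 0.9272, 0.0000], ω = ẑ
J2: z=[0.9205, 0.3907, 0.0000] o=[0.1915, -0.4510, 0.0600] → [0.2241, -0.5278, 0.2069, 0.9205, 0.3907, 0.0000]
J3: z=[-0.2811, 0.6622, 0.6947] o=[0.4831, -0.0631, -0.1918] → [0.4428, 0.5405, -0.3360, -0.2811, 0.6622, 0.6947]
J4: z=[-0.3528, -0.7444, 0.5668] o=[0.8222, -0.0957, -0.0235] → [-0.5921, 0.2913, 0.0141, -0.3528, -0.7444, 0.5668]
q̇ = J⁺·V = [0.2550, 0.2390, -0.3660, 0.8230]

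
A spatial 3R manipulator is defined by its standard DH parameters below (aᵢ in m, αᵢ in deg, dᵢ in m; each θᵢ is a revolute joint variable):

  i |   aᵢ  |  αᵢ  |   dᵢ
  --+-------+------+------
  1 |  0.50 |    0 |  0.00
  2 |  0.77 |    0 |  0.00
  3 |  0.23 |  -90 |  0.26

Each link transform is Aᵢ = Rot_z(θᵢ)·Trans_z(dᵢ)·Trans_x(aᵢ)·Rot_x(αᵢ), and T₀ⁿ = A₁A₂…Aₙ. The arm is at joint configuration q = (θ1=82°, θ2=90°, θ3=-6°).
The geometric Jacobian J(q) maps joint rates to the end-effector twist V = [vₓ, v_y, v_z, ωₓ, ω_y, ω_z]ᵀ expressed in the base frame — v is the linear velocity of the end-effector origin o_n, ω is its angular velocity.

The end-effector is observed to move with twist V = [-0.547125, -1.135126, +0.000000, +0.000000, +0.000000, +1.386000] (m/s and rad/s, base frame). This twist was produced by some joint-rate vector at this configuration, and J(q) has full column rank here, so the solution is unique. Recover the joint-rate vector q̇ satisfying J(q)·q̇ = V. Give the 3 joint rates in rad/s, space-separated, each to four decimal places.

o_n = [-0.9161, 0.6579, 0.2600]
J₁: ẑ×o_n = [-0.6579, -0.9161, 0.0000], ω = ẑ
J2: z=[0.0000, 0.0000, 1.0000] o=[0.0696, 0.4951, 0.0000] → [-0.1628, -0.9857, 0.0000, 0.0000, 0.0000, 1.0000]
J3: z=[0.0000, 0.0000, 1.0000] o=[-0.6929, 0.6023, 0.0000] → [-0.0556, -0.2232, 0.0000, 0.0000, 0.0000, 1.0000]
q̇ = J⁺·V = [0.7010, 0.4460, 0.2390]

0.7010 0.4460 0.2390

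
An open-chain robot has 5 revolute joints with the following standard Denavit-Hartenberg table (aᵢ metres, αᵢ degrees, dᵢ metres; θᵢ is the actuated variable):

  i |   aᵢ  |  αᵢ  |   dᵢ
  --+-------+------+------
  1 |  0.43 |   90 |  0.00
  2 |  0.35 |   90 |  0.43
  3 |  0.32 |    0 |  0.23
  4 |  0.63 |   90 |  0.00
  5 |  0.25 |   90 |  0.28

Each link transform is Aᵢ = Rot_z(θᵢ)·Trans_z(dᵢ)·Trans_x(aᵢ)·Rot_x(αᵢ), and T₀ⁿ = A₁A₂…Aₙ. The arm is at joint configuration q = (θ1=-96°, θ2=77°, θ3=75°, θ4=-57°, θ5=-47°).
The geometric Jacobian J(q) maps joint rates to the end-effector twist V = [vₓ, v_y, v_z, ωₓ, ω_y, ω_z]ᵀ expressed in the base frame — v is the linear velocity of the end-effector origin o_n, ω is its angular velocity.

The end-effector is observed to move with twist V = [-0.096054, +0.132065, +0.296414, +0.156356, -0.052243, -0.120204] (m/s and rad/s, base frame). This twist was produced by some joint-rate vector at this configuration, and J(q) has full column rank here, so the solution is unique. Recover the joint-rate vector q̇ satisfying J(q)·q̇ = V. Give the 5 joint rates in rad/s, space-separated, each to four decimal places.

o_n = [-0.7961, -0.6846, 1.2372]
J₁: ẑ×o_n = [0.6846, -0.7961, 0.0000], ω = ẑ
J2: z=[-0.9945, 0.1045, 0.0000] o=[-0.0449, -0.4276, 0.0000] → [0.1293, 1.2305, 0.3340, -0.9945, 0.1045, 0.0000]
J3: z=[-0.1018, -0.9690, -0.2250] o=[-0.4808, -0.4610, 0.3410] → [-0.9187, 0.1622, -0.2827, -0.1018, -0.9690, -0.2250]
J4: z=[-0.1018, -0.9690, -0.2250] o=[-0.8136, -0.6701, 0.3700] → [-0.8436, 0.0844, 0.0184, -0.1018, -0.9690, -0.2250]
J5: z=[0.9386, -0.1685, 0.3011] o=[-1.0213, -0.7838, 0.9538] → [-0.0776, -0.1982, 0.1311, 0.9386, -0.1685, 0.3011]
q̇ = J⁺·V = [-0.1900, 0.0730, -0.7950, 0.8140, 0.2460]

-0.1900 0.0730 -0.7950 0.8140 0.2460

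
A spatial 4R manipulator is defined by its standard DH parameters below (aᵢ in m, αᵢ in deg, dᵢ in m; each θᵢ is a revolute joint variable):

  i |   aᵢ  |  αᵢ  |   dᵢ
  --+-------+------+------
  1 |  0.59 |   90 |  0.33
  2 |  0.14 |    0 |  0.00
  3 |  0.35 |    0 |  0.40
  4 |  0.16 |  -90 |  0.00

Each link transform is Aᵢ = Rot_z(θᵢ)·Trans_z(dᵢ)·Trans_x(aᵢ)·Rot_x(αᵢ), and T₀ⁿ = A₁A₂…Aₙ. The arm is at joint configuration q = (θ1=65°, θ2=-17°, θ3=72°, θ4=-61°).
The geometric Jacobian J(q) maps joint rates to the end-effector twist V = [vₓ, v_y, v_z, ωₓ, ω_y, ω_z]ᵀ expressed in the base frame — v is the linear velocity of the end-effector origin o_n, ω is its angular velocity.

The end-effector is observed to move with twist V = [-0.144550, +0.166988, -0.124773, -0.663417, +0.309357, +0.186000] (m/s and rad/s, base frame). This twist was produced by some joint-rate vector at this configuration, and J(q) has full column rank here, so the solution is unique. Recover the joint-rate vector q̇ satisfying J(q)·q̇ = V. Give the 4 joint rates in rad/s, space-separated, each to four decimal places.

o_n = [0.8205, 0.8132, 0.5590]
J₁: ẑ×o_n = [-0.8132, 0.8205, 0.0000], ω = ẑ
J2: z=[0.9063, -0.4226, 0.0000] o=[0.2493, 0.5347, 0.3300] → [-0.0968, -0.2076, 0.4938, 0.9063, -0.4226, 0.0000]
J3: z=[0.9063, -0.4226, 0.0000] o=[0.3059, 0.6561, 0.2891] → [-0.1141, -0.2447, 0.3599, 0.9063, -0.4226, 0.0000]
J4: z=[0.9063, -0.4226, 0.0000] o=[0.7533, 0.6690, 0.5758] → [0.0071, 0.0152, 0.1591, 0.9063, -0.4226, 0.0000]
q̇ = J⁺·V = [0.1860, 0.0700, -0.1580, -0.6440]

0.1860 0.0700 -0.1580 -0.6440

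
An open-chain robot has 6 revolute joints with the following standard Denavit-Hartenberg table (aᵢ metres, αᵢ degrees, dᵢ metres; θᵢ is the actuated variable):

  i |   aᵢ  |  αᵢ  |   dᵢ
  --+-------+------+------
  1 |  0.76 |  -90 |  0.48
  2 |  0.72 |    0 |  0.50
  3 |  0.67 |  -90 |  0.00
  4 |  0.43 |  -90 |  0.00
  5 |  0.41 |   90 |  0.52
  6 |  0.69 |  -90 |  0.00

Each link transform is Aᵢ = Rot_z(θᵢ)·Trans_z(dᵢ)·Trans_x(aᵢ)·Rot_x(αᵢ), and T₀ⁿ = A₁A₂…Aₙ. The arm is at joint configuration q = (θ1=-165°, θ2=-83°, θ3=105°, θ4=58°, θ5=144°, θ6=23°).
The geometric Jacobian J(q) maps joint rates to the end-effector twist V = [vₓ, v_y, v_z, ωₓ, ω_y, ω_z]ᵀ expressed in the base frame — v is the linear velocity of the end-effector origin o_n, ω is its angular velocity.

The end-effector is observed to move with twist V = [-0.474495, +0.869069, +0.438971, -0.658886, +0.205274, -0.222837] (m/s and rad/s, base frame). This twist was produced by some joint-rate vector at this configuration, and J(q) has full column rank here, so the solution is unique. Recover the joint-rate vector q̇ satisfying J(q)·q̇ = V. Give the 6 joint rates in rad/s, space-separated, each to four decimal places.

-0.3300 0.1270 -0.9570 -0.4910 -0.6690 -0.2140

o_n = [-0.7320, -0.6454, 1.8466]
J₁: ẑ×o_n = [0.6454, -0.7320, 0.0000], ω = ẑ
J2: z=[0.2588, -0.9659, 0.0000] o=[-0.7341, -0.1967, 0.4800] → [-1.3200, -0.3537, -0.1141, 0.2588, -0.9659, 0.0000]
J3: z=[0.2588, -0.9659, 0.0000] o=[-0.6895, -0.7024, 1.1946] → [-0.6297, -0.1687, -0.0263, 0.2588, -0.9659, 0.0000]
J4: z=[0.3618, 0.0970, -0.9272] o=[-1.2895, -0.8632, 0.9436] → [0.2894, -0.8437, 0.0247, 0.3618, 0.0970, -0.9272]
J5: z=[0.6224, 0.7154, 0.3177] o=[-1.5880, -0.5656, 0.8583] → [0.7323, -0.3431, -0.6620, 0.6224, 0.7154, 0.3177]
J6: z=[-0.7007, 0.3283, 0.6334] o=[-1.1213, -0.4465, 1.3128] → [0.3012, 0.6207, 0.0115, -0.7007, 0.3283, 0.6334]
q̇ = J⁺·V = [-0.3300, 0.1270, -0.9570, -0.4910, -0.6690, -0.2140]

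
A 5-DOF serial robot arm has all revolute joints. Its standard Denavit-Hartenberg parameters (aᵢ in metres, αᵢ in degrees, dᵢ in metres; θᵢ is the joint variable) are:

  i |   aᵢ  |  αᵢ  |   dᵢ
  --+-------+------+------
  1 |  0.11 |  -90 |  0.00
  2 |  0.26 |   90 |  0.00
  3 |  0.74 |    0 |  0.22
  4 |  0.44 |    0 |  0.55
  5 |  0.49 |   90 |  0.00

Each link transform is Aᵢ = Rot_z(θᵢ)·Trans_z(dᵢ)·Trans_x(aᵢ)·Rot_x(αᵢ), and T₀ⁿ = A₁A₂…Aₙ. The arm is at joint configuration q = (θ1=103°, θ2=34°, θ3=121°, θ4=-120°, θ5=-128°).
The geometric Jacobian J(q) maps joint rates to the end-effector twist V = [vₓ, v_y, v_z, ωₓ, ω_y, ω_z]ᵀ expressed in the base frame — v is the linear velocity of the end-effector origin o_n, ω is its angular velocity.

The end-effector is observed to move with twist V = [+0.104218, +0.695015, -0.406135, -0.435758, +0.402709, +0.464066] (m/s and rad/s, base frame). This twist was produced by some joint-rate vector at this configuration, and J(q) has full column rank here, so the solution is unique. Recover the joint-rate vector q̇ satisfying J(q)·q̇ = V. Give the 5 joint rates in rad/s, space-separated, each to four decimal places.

o_n = [-0.3703, 0.4897, 0.6250]
J₁: ẑ×o_n = [-0.4897, -0.3703, 0.0000], ω = ẑ
J2: z=[-0.9744, -0.2250, 0.0000] o=[-0.0247, 0.1072, 0.0000] → [-0.1406, 0.6090, -0.4504, -0.9744, -0.2250, 0.0000]
J3: z=[-0.1258, 0.5449, 0.8290] o=[-0.0732, 0.3172, -0.1454] → [0.2768, -0.1494, 0.1402, -0.1258, 0.5449, 0.8290]
J4: z=[-0.1258, 0.5449, 0.8290] o=[-0.6479, -0.0135, 0.2501] → [-0.2129, 0.2773, -0.2145, -0.1258, 0.5449, 0.8290]
J5: z=[-0.1258, 0.5449, 0.8290] o=[-0.8066, 0.6398, 0.4601] → [0.2144, 0.3824, -0.2188, -0.1258, 0.5449, 0.8290]
q̇ = J⁺·V = [-0.2630, 0.3340, -0.1820, 0.3610, 0.6980]

-0.2630 0.3340 -0.1820 0.3610 0.6980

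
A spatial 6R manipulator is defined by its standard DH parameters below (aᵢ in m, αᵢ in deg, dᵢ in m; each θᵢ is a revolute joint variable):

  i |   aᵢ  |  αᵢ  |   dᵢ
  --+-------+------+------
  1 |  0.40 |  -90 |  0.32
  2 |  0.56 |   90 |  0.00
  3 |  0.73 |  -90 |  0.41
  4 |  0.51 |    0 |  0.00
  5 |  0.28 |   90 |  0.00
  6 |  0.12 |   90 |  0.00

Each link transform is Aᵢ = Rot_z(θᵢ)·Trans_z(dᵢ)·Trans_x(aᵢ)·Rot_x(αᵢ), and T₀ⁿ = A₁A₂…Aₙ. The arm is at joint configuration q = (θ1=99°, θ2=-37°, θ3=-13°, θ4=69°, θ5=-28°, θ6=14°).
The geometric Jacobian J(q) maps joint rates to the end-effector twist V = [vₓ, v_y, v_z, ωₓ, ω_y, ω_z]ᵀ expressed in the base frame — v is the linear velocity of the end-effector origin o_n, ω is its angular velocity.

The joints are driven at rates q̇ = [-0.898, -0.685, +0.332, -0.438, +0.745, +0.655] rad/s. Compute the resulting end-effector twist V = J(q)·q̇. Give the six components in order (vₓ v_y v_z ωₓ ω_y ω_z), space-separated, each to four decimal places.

o_n = [-0.0703, 2.0056, 1.1111]
J₁: ẑ×o_n = [-2.0056, -0.0703, 0.0000], ω = ẑ
J2: z=[-0.9877, -0.1564, 0.0000] o=[-0.0626, 0.3951, 0.3200] → [-0.1238, 0.7814, -1.5919, -0.9877, -0.1564, 0.0000]
J3: z=[0.0941, -0.5944, 0.7986] o=[-0.1325, 0.8368, 0.6570] → [-1.2033, 0.0070, 0.1471, 0.0941, -0.5944, 0.7986]
J4: z=[-0.9905, 0.0250, 0.1354] o=[-0.0206, 1.1799, 1.4125] → [-0.1193, -0.3053, -0.8166, -0.9905, 0.0250, 0.1354]
J5: z=[-0.9905, 0.0250, 0.1354] o=[-0.0471, 1.6098, 1.1394] → [-0.0543, -0.0312, -0.3915, -0.9905, 0.0250, 0.1354]
J6: z=[0.1370, 0.0787, 0.9874] o=[-0.0431, 1.8888, 1.1167] → [-0.1157, -0.0260, 0.0181, 0.1370, 0.0787, 0.9874]
V = J·q̇ = [1.4223, -0.3764, 1.2172, 0.4934, -0.0309, 0.0555]

1.4223 -0.3764 1.2172 0.4934 -0.0309 0.0555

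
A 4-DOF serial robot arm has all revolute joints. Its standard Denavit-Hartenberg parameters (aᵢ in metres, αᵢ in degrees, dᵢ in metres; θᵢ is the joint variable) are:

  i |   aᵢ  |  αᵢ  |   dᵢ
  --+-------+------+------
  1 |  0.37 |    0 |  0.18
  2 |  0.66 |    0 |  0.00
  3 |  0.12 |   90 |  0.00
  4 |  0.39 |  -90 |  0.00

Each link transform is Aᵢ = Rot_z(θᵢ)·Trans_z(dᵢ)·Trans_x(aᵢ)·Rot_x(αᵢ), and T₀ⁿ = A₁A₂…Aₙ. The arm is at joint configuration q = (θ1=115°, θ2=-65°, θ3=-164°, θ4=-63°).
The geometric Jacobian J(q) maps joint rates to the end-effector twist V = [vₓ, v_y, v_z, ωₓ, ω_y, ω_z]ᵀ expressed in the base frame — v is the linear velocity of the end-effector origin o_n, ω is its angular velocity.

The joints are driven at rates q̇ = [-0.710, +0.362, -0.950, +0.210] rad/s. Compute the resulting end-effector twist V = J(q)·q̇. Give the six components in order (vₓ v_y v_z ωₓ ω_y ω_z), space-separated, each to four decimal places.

0.0321 0.0536 0.0372 -0.1918 0.0854 -1.2980

o_n = [0.1470, 0.5695, -0.1675]
J₁: ẑ×o_n = [-0.5695, 0.1470, 0.0000], ω = ẑ
J2: z=[0.0000, 0.0000, 1.0000] o=[-0.1564, 0.3353, 0.1800] → [-0.2342, 0.3034, 0.0000, 0.0000, 0.0000, 1.0000]
J3: z=[0.0000, 0.0000, 1.0000] o=[0.2679, 0.8409, 0.1800] → [0.2714, -0.1208, 0.0000, 0.0000, 0.0000, 1.0000]
J4: z=[-0.9135, 0.4067, 0.0000] o=[0.2191, 0.7313, 0.1800] → [-0.1413, -0.3175, 0.1771, -0.9135, 0.4067, 0.0000]
V = J·q̇ = [0.0321, 0.0536, 0.0372, -0.1918, 0.0854, -1.2980]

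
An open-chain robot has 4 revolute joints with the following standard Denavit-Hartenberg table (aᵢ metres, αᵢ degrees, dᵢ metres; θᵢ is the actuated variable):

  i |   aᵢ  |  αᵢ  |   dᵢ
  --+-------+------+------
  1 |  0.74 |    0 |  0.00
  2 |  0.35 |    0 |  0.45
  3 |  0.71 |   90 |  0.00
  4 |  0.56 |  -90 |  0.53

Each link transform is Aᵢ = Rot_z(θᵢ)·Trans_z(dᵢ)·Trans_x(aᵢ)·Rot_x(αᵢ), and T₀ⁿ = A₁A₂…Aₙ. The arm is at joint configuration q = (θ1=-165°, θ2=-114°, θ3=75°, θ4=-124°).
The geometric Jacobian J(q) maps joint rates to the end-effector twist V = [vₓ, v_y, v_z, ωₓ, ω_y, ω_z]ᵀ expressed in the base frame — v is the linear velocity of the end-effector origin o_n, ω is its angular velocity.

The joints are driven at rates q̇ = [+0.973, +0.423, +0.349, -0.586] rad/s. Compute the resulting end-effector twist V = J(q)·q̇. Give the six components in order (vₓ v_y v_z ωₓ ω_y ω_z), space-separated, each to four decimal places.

-1.1743 -0.9862 0.1835 -0.2383 -0.5353 1.7450

o_n = [-0.8070, 0.7998, -0.0143]
J₁: ẑ×o_n = [-0.7998, -0.8070, 0.0000], ω = ẑ
J2: z=[0.0000, 0.0000, 1.0000] o=[-0.7148, -0.1915, 0.0000] → [-0.9913, -0.0922, 0.0000, 0.0000, 0.0000, 1.0000]
J3: z=[0.0000, 0.0000, 1.0000] o=[-0.6600, 0.1542, 0.4500] → [-0.6456, -0.1470, 0.0000, 0.0000, 0.0000, 1.0000]
J4: z=[0.4067, 0.9135, 0.0000] o=[-1.3087, 0.4429, 0.4500] → [-0.4241, 0.1888, -0.3131, 0.4067, 0.9135, 0.0000]
V = J·q̇ = [-1.1743, -0.9862, 0.1835, -0.2383, -0.5353, 1.7450]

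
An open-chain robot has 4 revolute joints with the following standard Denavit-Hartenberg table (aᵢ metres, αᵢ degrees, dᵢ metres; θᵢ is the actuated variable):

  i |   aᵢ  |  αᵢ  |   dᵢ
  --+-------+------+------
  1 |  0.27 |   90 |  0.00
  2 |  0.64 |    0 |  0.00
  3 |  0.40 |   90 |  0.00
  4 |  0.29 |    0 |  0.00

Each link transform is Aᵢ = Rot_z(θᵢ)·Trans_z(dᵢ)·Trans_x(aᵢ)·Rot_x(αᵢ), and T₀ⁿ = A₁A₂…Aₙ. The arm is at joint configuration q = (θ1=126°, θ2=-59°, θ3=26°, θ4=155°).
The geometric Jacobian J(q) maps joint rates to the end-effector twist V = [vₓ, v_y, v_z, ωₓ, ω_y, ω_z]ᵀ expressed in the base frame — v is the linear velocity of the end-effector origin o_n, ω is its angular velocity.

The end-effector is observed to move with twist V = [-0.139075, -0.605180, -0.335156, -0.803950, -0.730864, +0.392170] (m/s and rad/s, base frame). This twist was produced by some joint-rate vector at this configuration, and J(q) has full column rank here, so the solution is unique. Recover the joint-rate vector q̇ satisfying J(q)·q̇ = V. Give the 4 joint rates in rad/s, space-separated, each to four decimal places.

o_n = [-0.3209, 0.6502, -0.6233]
J₁: ẑ×o_n = [-0.6502, -0.3209, 0.0000], ω = ẑ
J2: z=[0.8090, 0.5878, 0.0000] o=[-0.1587, 0.2184, 0.0000] → [-0.3664, 0.5043, 0.4447, 0.8090, 0.5878, 0.0000]
J3: z=[0.8090, 0.5878, 0.0000] o=[-0.3525, 0.4851, -0.5486] → [-0.0439, 0.0604, 0.1150, 0.8090, 0.5878, 0.0000]
J4: z=[0.3201, -0.4406, -0.8387] o=[-0.5496, 0.7565, -0.7664] → [-0.1522, -0.2376, 0.0668, 0.3201, -0.4406, -0.8387]
q̇ = J⁺·V = [0.5750, -0.6840, -0.3960, 0.2180]

0.5750 -0.6840 -0.3960 0.2180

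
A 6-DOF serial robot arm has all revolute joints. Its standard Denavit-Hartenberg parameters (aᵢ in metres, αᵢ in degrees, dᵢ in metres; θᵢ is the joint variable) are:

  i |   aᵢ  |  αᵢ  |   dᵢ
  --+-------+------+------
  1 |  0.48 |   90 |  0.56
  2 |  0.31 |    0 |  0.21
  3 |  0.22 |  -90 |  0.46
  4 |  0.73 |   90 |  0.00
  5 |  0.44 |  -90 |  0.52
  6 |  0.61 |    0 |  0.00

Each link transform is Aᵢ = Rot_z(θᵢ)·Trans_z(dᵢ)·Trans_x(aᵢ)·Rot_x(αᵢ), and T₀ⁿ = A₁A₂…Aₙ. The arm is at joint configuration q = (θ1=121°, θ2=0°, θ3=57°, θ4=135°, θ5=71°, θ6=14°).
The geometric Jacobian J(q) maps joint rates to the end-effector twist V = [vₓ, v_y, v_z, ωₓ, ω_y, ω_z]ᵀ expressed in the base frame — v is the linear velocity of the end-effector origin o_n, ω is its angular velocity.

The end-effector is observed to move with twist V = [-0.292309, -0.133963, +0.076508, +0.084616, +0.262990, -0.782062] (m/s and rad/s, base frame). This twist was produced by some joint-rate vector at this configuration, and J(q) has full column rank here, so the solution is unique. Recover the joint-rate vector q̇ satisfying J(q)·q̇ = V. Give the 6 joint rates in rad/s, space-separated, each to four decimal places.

-0.2760 0.8690 -0.0330 -0.1960 0.2140 -0.7130

o_n = [-0.2071, -0.3292, 0.8646]
J₁: ẑ×o_n = [0.3292, -0.2071, 0.0000], ω = ẑ
J2: z=[0.8572, 0.5150, 0.0000] o=[-0.2472, 0.4114, 0.5600] → [0.1569, -0.2611, -0.6555, 0.8572, 0.5150, 0.0000]
J3: z=[0.8572, 0.5150, 0.0000] o=[-0.2269, 0.7853, 0.5600] → [0.1569, -0.2611, -0.9655, 0.8572, 0.5150, 0.0000]
J4: z=[0.4319, -0.7189, 0.5446] o=[0.1057, 1.1249, 0.7445] → [0.7057, -0.2223, -0.8530, 0.4319, -0.7189, 0.5446]
J5: z=[-0.8045, -0.0341, 0.5930] o=[-0.1920, 0.6181, 0.3116] → [0.5429, 0.4359, 0.7616, -0.8045, -0.0341, 0.5930]
J6: z=[0.5262, 0.4224, 0.7380] o=[-0.4890, 0.2019, 0.7616] → [0.4355, 0.1538, -0.3985, 0.5262, 0.4224, 0.7380]
q̇ = J⁺·V = [-0.2760, 0.8690, -0.0330, -0.1960, 0.2140, -0.7130]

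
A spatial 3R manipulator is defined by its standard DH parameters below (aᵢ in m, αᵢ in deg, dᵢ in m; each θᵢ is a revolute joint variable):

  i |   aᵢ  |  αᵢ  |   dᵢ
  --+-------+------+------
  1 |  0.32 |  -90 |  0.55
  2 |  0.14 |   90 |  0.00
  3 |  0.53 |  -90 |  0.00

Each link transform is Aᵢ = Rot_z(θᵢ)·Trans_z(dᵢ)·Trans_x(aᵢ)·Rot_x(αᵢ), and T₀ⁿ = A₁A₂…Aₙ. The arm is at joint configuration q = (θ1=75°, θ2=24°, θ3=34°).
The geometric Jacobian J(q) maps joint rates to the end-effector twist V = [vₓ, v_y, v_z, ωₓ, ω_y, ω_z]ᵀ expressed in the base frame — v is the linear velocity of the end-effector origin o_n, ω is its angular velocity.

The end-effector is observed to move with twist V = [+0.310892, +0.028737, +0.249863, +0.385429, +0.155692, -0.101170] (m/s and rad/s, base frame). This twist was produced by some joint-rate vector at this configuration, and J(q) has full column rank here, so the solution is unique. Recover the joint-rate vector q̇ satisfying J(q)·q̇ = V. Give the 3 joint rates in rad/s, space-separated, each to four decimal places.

-0.6630 -0.3320 0.6150

o_n = [-0.0665, 0.8971, 0.3143]
J₁: ẑ×o_n = [-0.8971, -0.0665, 0.0000], ω = ẑ
J2: z=[-0.9659, 0.2588, 0.0000] o=[0.0828, 0.3091, 0.5500] → [-0.0610, -0.2276, -0.5293, -0.9659, 0.2588, 0.0000]
J3: z=[0.1053, 0.3929, 0.9135] o=[0.1159, 0.4326, 0.4931] → [-0.4945, -0.1478, 0.1205, 0.1053, 0.3929, 0.9135]
q̇ = J⁺·V = [-0.6630, -0.3320, 0.6150]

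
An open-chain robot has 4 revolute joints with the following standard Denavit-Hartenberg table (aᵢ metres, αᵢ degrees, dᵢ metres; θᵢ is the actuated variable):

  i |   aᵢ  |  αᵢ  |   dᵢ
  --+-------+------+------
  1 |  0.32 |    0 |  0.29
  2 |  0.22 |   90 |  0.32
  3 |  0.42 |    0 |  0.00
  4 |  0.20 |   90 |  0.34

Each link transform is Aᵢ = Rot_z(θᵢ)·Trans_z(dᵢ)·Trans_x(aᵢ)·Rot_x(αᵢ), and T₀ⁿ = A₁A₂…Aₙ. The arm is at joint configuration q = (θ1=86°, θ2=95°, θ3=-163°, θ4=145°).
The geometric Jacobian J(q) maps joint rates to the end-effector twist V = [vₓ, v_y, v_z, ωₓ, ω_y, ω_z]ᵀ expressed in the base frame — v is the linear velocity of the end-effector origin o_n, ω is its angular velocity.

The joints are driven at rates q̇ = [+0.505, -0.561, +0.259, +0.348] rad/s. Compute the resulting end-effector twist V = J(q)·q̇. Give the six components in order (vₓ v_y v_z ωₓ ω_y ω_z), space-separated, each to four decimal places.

-0.2115 0.0109 0.0114 -0.0106 0.6069 -0.0560

o_n = [0.0078, 0.6590, 0.4254]
J₁: ẑ×o_n = [-0.6590, 0.0078, 0.0000], ω = ẑ
J2: z=[0.0000, 0.0000, 1.0000] o=[0.0223, 0.3192, 0.2900] → [-0.3398, -0.0145, 0.0000, 0.0000, 0.0000, 1.0000]
J3: z=[-0.0175, 0.9998, 0.0000] o=[-0.1976, 0.3154, 0.6100] → [-0.1846, -0.0032, -0.2114, -0.0175, 0.9998, 0.0000]
J4: z=[-0.0175, 0.9998, 0.0000] o=[0.2039, 0.3224, 0.4872] → [-0.0618, -0.0011, 0.1902, -0.0175, 0.9998, 0.0000]
V = J·q̇ = [-0.2115, 0.0109, 0.0114, -0.0106, 0.6069, -0.0560]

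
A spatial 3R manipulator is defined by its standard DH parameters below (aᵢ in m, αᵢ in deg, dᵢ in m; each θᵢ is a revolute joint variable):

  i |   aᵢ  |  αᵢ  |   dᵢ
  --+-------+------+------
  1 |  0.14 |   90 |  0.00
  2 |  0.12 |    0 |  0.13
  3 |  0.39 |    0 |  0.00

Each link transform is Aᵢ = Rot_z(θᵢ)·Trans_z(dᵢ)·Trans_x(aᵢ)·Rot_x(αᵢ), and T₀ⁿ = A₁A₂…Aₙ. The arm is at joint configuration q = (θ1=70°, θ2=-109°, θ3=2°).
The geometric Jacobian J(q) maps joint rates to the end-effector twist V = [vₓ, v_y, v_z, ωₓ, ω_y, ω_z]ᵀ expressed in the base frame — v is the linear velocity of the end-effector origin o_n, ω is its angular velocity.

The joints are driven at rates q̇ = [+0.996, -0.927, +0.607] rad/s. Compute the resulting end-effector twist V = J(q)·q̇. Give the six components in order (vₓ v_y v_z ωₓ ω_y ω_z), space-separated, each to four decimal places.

o_n = [0.1177, -0.0568, -0.4864]
J₁: ẑ×o_n = [0.0568, 0.1177, -0.0000], ω = ẑ
J2: z=[0.9397, -0.3420, 0.0000] o=[0.0479, 0.1316, 0.0000] → [0.1664, 0.4571, -0.1531, 0.9397, -0.3420, 0.0000]
J3: z=[0.9397, -0.3420, 0.0000] o=[0.1567, 0.0504, -0.1135] → [0.1276, 0.3505, -0.1140, 0.9397, -0.3420, 0.0000]
V = J·q̇ = [-0.0203, -0.0938, 0.0727, -0.3007, 0.1094, 0.9960]

-0.0203 -0.0938 0.0727 -0.3007 0.1094 0.9960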